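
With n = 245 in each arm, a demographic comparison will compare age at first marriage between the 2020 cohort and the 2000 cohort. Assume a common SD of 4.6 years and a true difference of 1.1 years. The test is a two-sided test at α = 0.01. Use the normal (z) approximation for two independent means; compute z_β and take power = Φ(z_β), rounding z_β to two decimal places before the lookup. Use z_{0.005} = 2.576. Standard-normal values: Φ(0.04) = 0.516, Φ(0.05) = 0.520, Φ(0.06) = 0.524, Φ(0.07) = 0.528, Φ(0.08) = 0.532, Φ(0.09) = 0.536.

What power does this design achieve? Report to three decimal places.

z_β = δ·√(n/(σ₁²+σ₂²)) − z_{α/2}
    = 1.1 · √(245/42.32) − 2.576
    = 1.1 · 2.40608 − 2.576
    = 2.6467 − 2.576 = 0.0707 → 0.07
Power = Φ(0.07) = 0.528.

Power ≈ 0.528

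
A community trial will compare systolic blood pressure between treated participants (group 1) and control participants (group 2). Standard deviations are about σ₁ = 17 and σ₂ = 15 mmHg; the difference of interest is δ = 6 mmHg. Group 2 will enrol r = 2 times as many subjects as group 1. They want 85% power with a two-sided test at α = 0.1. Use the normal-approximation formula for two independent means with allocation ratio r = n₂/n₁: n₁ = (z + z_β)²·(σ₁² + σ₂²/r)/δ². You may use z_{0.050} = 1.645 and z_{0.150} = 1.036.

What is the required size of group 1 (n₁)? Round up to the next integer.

n₁ = (z_{α/2} + z_β)² · (σ₁² + σ₂²/r) / δ²
   = (1.645 + 1.036)² · (17² + 15²/2) / 6²
   = 7.1878 · (289 + 112.5) / 36
   = 7.1878 · 401.5 / 36
   = 80.16
Round up → n₁ = 81; n₂ = r·n₁ = 2 × 81 = 162.

n₁ = 81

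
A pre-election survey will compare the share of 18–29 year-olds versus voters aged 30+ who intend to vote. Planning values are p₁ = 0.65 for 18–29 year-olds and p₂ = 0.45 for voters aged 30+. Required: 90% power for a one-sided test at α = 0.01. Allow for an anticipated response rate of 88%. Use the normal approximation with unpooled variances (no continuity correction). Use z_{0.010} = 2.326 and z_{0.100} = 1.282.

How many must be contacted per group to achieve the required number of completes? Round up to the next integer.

n = 176 per group

n = (z_α + z_β)² · [p₁(1−p₁) + p₂(1−p₂)] / (p₁ − p₂)²
  = (2.326 + 1.282)² · (0.65·0.35 + 0.45·0.55) / (0.20)²
  = (3.608)² · (0.2275 + 0.2475) / 0.0400
  = 13.0177 · 0.4750 / 0.0400
  = 154.58
Adjust for 88% response: 154.58 / 0.88 = 175.66.
Round up → n = 176 per group.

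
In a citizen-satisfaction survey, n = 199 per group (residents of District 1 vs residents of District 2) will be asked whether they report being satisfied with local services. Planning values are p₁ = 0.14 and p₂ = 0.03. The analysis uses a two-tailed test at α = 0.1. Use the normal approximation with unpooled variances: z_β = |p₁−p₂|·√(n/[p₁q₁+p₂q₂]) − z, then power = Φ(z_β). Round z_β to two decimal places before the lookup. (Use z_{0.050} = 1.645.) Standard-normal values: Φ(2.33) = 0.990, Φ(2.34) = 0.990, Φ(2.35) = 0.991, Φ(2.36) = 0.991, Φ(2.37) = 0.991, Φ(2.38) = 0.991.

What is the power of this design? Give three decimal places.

Power ≈ 0.991

z_β = |p₁−p₂|·√(n/[p₁q₁+p₂q₂]) − z_{α/2}
    = 0.11 · √(199/0.1495) − 1.645
    = 0.11 · 36.4843 − 1.645
    = 4.0133 − 1.645 = 2.3683 → 2.37
Power = Φ(2.37) = 0.991.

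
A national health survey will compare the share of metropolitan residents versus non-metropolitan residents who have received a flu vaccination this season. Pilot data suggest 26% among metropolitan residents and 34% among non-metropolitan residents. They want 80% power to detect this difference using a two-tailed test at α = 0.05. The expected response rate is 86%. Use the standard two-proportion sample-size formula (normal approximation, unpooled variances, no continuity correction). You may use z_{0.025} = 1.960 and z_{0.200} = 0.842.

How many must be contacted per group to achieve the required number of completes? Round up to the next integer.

n = (z_{α/2} + z_β)² · [p₁(1−p₁) + p₂(1−p₂)] / (p₁ − p₂)²
  = (1.960 + 0.842)² · (0.26·0.74 + 0.34·0.66) / (-0.08)²
  = (2.802)² · (0.1924 + 0.2244) / 0.0064
  = 7.8512 · 0.4168 / 0.0064
  = 511.31
Adjust for 86% response: 511.31 / 0.86 = 594.55.
Round up → n = 595 per group.

n = 595 per group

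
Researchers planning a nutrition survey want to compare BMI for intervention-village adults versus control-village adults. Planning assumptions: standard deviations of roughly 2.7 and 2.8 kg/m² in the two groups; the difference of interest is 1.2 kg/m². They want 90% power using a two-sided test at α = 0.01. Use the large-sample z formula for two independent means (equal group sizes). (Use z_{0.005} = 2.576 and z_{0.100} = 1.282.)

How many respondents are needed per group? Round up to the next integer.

n = (z_{α/2} + z_β)² · (σ₁² + σ₂²) / δ²
  = (2.576 + 1.282)² · (2.7² + 2.8² = 15.13) / 1.2²
  = 14.8842 · 15.13 / 1.44
  = 156.39
Round up → n = 157 per group.

n = 157 per group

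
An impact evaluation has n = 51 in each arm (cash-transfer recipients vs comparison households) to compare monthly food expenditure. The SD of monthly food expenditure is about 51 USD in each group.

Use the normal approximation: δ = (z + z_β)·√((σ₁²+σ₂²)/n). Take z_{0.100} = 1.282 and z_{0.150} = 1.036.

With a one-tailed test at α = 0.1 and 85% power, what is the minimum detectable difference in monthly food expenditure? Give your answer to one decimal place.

δ = (z_α + z_β) · √((σ₁²+σ₂²)/n)
  = (1.282 + 1.036) · √(5202/51)
  = 2.318 · √102
  = 2.318 · 10.0995
  = 23.4107

Minimum detectable difference ≈ 23.4 USD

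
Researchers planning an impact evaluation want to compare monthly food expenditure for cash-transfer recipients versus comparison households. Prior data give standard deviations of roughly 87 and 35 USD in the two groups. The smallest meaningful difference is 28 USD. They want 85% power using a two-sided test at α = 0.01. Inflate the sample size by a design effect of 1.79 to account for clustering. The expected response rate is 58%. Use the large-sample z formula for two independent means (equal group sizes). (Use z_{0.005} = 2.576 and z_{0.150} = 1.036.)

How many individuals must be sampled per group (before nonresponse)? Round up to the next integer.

n = 452 per group

n = (z_{α/2} + z_β)² · (σ₁² + σ₂²) / δ²
  = (2.576 + 1.036)² · (87² + 35² = 8794) / 28²
  = 13.0465 · 8794 / 784
  = 146.34
Design effect: 1.79 × 146.34 = 261.95.
Adjust for 58% response: 261.95 / 0.58 = 451.64.
Round up → n = 452 per group.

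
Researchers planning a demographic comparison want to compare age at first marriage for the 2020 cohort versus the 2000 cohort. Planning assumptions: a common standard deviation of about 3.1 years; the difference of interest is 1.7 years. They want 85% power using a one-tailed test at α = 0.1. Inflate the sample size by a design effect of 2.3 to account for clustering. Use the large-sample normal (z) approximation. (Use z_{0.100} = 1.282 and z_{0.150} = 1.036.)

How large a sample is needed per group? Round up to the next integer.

n = (z_α + z_β)² · (σ₁² + σ₂²) / δ²
  = (1.282 + 1.036)² · (2·3.1² = 19.22) / 1.7²
  = 5.3731 · 19.22 / 2.89
  = 35.73
Design effect: 2.3 × 35.73 = 82.19.
Round up → n = 83 per group.

n = 83 per group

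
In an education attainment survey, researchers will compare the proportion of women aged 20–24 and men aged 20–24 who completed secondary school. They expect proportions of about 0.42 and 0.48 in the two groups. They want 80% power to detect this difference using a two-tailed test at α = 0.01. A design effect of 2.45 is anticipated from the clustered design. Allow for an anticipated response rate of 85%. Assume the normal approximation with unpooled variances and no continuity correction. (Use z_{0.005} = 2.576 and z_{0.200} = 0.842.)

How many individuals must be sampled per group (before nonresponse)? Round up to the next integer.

n = (z_{α/2} + z_β)² · [p₁(1−p₁) + p₂(1−p₂)] / (p₁ − p₂)²
  = (2.576 + 0.842)² · (0.42·0.58 + 0.48·0.52) / (-0.06)²
  = (3.418)² · (0.2436 + 0.2496) / 0.0036
  = 11.6827 · 0.4932 / 0.0036
  = 1600.53
Design effect: 2.45 × 1600.53 = 3921.31.
Adjust for 85% response: 3921.31 / 0.85 = 4613.30.
Round up → n = 4614 per group.

n = 4614 per group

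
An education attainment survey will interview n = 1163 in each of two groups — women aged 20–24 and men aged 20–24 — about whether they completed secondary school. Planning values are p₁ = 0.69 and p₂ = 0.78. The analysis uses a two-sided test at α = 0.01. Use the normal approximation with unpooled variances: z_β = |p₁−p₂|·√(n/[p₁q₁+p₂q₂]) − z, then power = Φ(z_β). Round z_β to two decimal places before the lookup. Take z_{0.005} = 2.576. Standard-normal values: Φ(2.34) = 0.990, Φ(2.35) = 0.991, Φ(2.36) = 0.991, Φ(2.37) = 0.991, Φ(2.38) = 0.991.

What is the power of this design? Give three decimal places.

Power ≈ 0.991

z_β = |p₁−p₂|·√(n/[p₁q₁+p₂q₂]) − z_{α/2}
    = 0.09 · √(1163/0.3855) − 2.576
    = 0.09 · 54.9260 − 2.576
    = 4.9433 − 2.576 = 2.3673 → 2.37
Power = Φ(2.37) = 0.991.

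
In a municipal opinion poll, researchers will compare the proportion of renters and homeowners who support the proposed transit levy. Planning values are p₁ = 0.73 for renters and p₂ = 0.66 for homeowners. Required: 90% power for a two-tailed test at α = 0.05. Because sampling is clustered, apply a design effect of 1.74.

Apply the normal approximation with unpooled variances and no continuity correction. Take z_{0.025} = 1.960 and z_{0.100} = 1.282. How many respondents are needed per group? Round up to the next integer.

n = (z_{α/2} + z_β)² · [p₁(1−p₁) + p₂(1−p₂)] / (p₁ − p₂)²
  = (1.960 + 1.282)² · (0.73·0.27 + 0.66·0.34) / (0.07)²
  = (3.242)² · (0.1971 + 0.2244) / 0.0049
  = 10.5106 · 0.4215 / 0.0049
  = 904.12
Design effect: 1.74 × 904.12 = 1573.17.
Round up → n = 1574 per group.

n = 1574 per group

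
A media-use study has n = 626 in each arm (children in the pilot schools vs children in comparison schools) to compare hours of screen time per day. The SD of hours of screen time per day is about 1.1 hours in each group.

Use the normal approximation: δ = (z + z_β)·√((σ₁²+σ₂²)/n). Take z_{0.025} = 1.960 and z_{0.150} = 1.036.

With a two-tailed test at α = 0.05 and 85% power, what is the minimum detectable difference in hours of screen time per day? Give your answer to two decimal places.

Minimum detectable difference ≈ 0.19 hours

δ = (z_{α/2} + z_β) · √((σ₁²+σ₂²)/n)
  = (1.960 + 1.036) · √(2.42/626)
  = 2.996 · √0.00387
  = 2.996 · 0.0622
  = 0.1863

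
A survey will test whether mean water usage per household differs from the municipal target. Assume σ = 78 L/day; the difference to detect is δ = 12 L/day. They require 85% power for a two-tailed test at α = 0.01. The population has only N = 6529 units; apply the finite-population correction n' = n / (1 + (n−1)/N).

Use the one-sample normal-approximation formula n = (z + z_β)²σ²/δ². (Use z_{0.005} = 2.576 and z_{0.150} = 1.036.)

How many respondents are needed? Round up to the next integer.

n = 509

n = (z_{α/2} + z_β)² · σ² / δ²
  = (2.576 + 1.036)² · 78² / 12²
  = 13.0465 · 6084 / 144
  = 551.22
Finite-population correction (N = 6529): 551.22 / (1 + (551.22 − 1)/6529) = 508.37.
Round up → n = 509.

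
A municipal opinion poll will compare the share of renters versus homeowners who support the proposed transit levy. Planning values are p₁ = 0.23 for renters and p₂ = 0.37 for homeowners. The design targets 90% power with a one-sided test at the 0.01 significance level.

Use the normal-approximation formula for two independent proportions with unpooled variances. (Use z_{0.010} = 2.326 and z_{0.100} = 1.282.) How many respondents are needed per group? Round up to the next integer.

n = (z_α + z_β)² · [p₁(1−p₁) + p₂(1−p₂)] / (p₁ − p₂)²
  = (2.326 + 1.282)² · (0.23·0.77 + 0.37·0.63) / (-0.14)²
  = (3.608)² · (0.1771 + 0.2331) / 0.0196
  = 13.0177 · 0.4102 / 0.0196
  = 272.44
Round up → n = 273 per group.

n = 273 per group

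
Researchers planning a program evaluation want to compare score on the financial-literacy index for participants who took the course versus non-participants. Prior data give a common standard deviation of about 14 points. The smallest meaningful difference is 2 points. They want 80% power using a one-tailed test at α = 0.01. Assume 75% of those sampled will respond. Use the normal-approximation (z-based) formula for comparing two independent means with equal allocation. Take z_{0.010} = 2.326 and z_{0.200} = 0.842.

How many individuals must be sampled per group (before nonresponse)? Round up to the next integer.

n = 1312 per group

n = (z_α + z_β)² · (σ₁² + σ₂²) / δ²
  = (2.326 + 0.842)² · (2·14² = 392) / 2²
  = 10.0362 · 392 / 4
  = 983.55
Adjust for 75% response: 983.55 / 0.75 = 1311.40.
Round up → n = 1312 per group.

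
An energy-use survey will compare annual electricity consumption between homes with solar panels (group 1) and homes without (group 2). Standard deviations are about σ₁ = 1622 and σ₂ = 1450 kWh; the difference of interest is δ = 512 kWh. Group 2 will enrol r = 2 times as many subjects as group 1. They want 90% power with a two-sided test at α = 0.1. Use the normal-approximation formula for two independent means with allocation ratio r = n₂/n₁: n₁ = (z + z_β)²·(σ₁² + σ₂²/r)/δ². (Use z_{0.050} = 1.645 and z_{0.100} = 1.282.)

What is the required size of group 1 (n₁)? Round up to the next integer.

n₁ = 121

n₁ = (z_{α/2} + z_β)² · (σ₁² + σ₂²/r) / δ²
   = (1.645 + 1.282)² · (1622² + 1450²/2) / 512²
   = 8.5673 · (2630884 + 1051250) / 262144
   = 8.5673 · 3682134 / 262144
   = 120.34
Round up → n₁ = 121; n₂ = r·n₁ = 2 × 121 = 242.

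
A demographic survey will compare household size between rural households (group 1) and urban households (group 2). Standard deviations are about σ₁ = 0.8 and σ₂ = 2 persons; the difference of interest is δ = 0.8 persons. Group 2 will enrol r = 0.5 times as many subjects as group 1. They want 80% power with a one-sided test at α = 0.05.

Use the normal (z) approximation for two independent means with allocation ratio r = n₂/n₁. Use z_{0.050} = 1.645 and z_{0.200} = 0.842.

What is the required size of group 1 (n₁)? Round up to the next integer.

n₁ = 84

n₁ = (z_α + z_β)² · (σ₁² + σ₂²/r) / δ²
   = (1.645 + 0.842)² · (0.8² + 2²/0.5) / 0.8²
   = 6.1852 · (0.64 + 8) / 0.64
   = 6.1852 · 8.64 / 0.64
   = 83.50
Round up → n₁ = 84; n₂ = r·n₁ = 0.5 × 84 = 42.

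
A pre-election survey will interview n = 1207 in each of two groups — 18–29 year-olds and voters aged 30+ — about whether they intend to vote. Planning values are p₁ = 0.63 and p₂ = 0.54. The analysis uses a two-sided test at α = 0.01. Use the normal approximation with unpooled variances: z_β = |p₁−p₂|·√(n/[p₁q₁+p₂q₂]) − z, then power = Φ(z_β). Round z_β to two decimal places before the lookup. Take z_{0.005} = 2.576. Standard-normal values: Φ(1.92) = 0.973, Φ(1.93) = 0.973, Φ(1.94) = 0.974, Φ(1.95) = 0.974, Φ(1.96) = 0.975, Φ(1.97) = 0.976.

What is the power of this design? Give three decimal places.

z_β = |p₁−p₂|·√(n/[p₁q₁+p₂q₂]) − z_{α/2}
    = 0.09 · √(1207/0.4815) − 2.576
    = 0.09 · 50.0675 − 2.576
    = 4.5061 − 2.576 = 1.9301 → 1.93
Power = Φ(1.93) = 0.973.

Power ≈ 0.973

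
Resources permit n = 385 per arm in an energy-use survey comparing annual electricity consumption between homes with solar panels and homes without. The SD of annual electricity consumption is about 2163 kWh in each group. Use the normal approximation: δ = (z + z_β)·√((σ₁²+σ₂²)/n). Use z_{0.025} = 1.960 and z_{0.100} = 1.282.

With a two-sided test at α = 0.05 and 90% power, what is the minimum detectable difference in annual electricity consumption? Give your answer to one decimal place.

Minimum detectable difference ≈ 505.4 kWh

δ = (z_{α/2} + z_β) · √((σ₁²+σ₂²)/n)
  = (1.960 + 1.282) · √(9357138/385)
  = 3.242 · √24304.3
  = 3.242 · 155.8982
  = 505.4220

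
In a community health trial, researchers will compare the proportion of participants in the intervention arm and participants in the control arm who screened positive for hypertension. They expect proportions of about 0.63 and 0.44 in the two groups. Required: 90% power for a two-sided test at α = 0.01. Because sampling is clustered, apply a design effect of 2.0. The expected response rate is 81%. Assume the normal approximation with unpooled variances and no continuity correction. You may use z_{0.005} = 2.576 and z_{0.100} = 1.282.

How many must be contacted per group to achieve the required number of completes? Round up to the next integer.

n = (z_{α/2} + z_β)² · [p₁(1−p₁) + p₂(1−p₂)] / (p₁ − p₂)²
  = (2.576 + 1.282)² · (0.63·0.37 + 0.44·0.56) / (0.19)²
  = (3.858)² · (0.2331 + 0.2464) / 0.0361
  = 14.8842 · 0.4795 / 0.0361
  = 197.70
Design effect: 2.0 × 197.70 = 395.40.
Adjust for 81% response: 395.40 / 0.81 = 488.15.
Round up → n = 489 per group.

n = 489 per group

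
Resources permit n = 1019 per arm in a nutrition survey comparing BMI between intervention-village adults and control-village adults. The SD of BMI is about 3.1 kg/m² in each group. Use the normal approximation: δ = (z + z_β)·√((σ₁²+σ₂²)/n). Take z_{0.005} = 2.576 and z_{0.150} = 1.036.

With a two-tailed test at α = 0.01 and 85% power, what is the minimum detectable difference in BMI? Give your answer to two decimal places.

δ = (z_{α/2} + z_β) · √((σ₁²+σ₂²)/n)
  = (2.576 + 1.036) · √(19.22/1019)
  = 3.612 · √0.01886
  = 3.612 · 0.1373
  = 0.4961

Minimum detectable difference ≈ 0.50 kg/m²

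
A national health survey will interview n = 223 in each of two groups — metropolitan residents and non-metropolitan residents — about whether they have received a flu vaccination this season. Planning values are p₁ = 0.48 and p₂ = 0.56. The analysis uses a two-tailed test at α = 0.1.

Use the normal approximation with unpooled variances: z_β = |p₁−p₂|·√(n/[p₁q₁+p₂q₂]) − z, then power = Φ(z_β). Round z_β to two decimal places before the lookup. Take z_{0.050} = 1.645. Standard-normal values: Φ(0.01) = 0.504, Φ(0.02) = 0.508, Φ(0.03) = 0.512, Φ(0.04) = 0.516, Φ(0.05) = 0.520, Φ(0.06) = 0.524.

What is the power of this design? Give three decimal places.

z_β = |p₁−p₂|·√(n/[p₁q₁+p₂q₂]) − z_{α/2}
    = 0.08 · √(223/0.4960) − 1.645
    = 0.08 · 21.2037 − 1.645
    = 1.6963 − 1.645 = 0.0513 → 0.05
Power = Φ(0.05) = 0.520.

Power ≈ 0.520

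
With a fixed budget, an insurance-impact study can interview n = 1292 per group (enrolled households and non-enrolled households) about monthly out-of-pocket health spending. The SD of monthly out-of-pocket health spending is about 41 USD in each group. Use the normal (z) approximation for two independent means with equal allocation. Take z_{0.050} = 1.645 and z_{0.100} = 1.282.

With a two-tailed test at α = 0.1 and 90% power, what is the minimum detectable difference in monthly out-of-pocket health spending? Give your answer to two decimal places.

δ = (z_{α/2} + z_β) · √((σ₁²+σ₂²)/n)
  = (1.645 + 1.282) · √(3362/1292)
  = 2.927 · √2.6022
  = 2.927 · 1.6131
  = 4.7216

Minimum detectable difference ≈ 4.72 USD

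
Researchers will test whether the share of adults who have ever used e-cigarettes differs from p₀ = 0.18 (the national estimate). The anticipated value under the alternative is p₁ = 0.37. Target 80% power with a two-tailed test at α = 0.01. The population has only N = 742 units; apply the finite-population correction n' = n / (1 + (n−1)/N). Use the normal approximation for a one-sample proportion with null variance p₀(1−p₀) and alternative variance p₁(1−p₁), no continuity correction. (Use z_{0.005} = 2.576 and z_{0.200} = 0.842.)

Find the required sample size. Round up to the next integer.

n = 51

n = [z_{α/2}·√(p₀q₀) + z_β·√(p₁q₁)]² / (p₁ − p₀)²
  = [2.576·√(0.18·0.82) + 0.842·√(0.37·0.63)]² / (0.19)²
  = [2.576·0.3842 + 0.842·0.4828]² / 0.0361
  = [1.3962]² / 0.0361
  = 54.00
Finite-population correction (N = 742): 54.00 / (1 + (54.00 − 1)/742) = 50.40.
Round up → n = 51.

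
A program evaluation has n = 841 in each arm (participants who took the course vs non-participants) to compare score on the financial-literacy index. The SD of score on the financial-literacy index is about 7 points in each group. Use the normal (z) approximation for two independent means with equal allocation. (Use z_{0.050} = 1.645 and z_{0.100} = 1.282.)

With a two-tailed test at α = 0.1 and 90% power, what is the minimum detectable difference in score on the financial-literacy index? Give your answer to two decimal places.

δ = (z_{α/2} + z_β) · √((σ₁²+σ₂²)/n)
  = (1.645 + 1.282) · √(98/841)
  = 2.927 · √0.11653
  = 2.927 · 0.3414
  = 0.9992

Minimum detectable difference ≈ 1.00 points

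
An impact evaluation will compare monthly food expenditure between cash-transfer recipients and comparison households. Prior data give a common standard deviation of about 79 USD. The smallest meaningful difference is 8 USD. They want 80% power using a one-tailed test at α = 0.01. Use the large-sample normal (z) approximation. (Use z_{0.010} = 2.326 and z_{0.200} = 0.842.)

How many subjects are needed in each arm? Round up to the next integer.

n = (z_α + z_β)² · (σ₁² + σ₂²) / δ²
  = (2.326 + 0.842)² · (2·79² = 12482) / 8²
  = 10.0362 · 12482 / 64
  = 1957.38
Round up → n = 1958 per group.

n = 1958 per group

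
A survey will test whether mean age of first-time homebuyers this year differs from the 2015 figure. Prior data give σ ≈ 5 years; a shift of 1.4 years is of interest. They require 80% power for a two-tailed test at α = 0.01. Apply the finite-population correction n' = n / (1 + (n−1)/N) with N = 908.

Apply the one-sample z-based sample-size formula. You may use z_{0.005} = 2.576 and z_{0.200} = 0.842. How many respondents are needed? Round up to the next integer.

n = 129

n = (z_{α/2} + z_β)² · σ² / δ²
  = (2.576 + 0.842)² · 5² / 1.4²
  = 11.6827 · 25 / 1.96
  = 149.01
Finite-population correction (N = 908): 149.01 / (1 + (149.01 − 1)/908) = 128.13.
Round up → n = 129.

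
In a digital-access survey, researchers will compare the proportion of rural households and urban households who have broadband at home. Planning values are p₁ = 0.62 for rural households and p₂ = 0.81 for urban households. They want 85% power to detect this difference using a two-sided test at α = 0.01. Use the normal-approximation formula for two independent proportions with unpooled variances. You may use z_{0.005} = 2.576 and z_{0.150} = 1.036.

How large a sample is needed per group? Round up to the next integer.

n = (z_{α/2} + z_β)² · [p₁(1−p₁) + p₂(1−p₂)] / (p₁ − p₂)²
  = (2.576 + 1.036)² · (0.62·0.38 + 0.81·0.19) / (-0.19)²
  = (3.612)² · (0.2356 + 0.1539) / 0.0361
  = 13.0465 · 0.3895 / 0.0361
  = 140.77
Round up → n = 141 per group.

n = 141 per group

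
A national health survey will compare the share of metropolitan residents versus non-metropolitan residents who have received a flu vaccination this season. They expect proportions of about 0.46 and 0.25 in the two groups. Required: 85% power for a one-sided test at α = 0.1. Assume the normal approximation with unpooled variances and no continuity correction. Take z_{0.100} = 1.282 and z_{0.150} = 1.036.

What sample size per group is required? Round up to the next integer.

n = (z_α + z_β)² · [p₁(1−p₁) + p₂(1−p₂)] / (p₁ − p₂)²
  = (1.282 + 1.036)² · (0.46·0.54 + 0.25·0.75) / (0.21)²
  = (2.318)² · (0.2484 + 0.1875) / 0.0441
  = 5.3731 · 0.4359 / 0.0441
  = 53.11
Round up → n = 54 per group.

n = 54 per group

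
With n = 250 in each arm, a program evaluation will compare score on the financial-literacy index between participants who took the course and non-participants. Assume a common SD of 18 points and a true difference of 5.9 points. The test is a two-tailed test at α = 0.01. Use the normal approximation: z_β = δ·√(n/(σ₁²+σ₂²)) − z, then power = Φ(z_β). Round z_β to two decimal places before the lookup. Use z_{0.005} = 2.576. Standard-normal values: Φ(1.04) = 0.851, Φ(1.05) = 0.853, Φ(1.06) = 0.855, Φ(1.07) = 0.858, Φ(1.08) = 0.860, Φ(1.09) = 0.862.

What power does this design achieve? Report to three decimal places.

z_β = δ·√(n/(σ₁²+σ₂²)) − z_{α/2}
    = 5.9 · √(250/648) − 2.576
    = 5.9 · 0.62113 − 2.576
    = 3.6647 − 2.576 = 1.0887 → 1.09
Power = Φ(1.09) = 0.862.

Power ≈ 0.862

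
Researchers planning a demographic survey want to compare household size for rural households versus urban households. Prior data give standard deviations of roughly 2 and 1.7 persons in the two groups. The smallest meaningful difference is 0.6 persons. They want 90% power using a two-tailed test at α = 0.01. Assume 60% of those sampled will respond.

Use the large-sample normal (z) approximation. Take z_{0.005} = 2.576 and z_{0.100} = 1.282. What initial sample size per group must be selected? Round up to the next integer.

n = 475 per group

n = (z_{α/2} + z_β)² · (σ₁² + σ₂²) / δ²
  = (2.576 + 1.282)² · (2² + 1.7² = 6.89) / 0.6²
  = 14.8842 · 6.89 / 0.36
  = 284.87
Adjust for 60% response: 284.87 / 0.60 = 474.78.
Round up → n = 475 per group.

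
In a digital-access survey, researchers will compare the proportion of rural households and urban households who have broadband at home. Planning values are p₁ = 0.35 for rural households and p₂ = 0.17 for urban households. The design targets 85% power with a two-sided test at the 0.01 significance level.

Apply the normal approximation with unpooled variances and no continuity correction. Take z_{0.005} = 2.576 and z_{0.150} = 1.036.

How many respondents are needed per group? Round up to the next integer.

n = 149 per group

n = (z_{α/2} + z_β)² · [p₁(1−p₁) + p₂(1−p₂)] / (p₁ − p₂)²
  = (2.576 + 1.036)² · (0.35·0.65 + 0.17·0.83) / (0.18)²
  = (3.612)² · (0.2275 + 0.1411) / 0.0324
  = 13.0465 · 0.3686 / 0.0324
  = 148.42
Round up → n = 149 per group.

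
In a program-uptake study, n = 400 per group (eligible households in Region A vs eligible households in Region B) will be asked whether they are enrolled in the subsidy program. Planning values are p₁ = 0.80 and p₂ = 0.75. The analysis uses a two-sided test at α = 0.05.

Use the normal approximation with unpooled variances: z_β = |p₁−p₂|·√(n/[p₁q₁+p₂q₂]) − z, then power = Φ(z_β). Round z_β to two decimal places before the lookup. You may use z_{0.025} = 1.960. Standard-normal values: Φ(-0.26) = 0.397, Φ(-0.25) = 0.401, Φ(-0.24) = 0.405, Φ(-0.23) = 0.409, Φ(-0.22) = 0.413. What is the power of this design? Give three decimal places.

z_β = |p₁−p₂|·√(n/[p₁q₁+p₂q₂]) − z_{α/2}
    = 0.05 · √(400/0.3475) − 1.960
    = 0.05 · 33.9276 − 1.960
    = 1.6964 − 1.960 = -0.2636 → -0.26
Power = Φ(-0.26) = 0.397.

Power ≈ 0.397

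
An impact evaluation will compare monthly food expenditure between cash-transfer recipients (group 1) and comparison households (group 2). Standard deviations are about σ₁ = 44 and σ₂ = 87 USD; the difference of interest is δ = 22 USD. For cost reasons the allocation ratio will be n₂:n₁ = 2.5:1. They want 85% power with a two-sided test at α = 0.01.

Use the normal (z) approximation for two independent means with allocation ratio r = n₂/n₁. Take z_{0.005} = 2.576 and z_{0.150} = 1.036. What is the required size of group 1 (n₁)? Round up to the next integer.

n₁ = 134

n₁ = (z_{α/2} + z_β)² · (σ₁² + σ₂²/r) / δ²
   = (2.576 + 1.036)² · (44² + 87²/2.5) / 22²
   = 13.0465 · (1936 + 3027.6) / 484
   = 13.0465 · 4963.6 / 484
   = 133.80
Round up → n₁ = 134; n₂ = r·n₁ = 2.5 × 134 = 335.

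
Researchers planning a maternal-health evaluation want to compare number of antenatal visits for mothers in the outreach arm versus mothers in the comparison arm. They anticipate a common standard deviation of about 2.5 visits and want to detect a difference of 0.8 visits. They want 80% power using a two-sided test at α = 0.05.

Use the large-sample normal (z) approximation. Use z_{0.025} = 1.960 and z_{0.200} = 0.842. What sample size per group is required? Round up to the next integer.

n = (z_{α/2} + z_β)² · (σ₁² + σ₂²) / δ²
  = (1.960 + 0.842)² · (2·2.5² = 12.5) / 0.8²
  = 7.8512 · 12.5 / 0.64
  = 153.34
Round up → n = 154 per group.

n = 154 per group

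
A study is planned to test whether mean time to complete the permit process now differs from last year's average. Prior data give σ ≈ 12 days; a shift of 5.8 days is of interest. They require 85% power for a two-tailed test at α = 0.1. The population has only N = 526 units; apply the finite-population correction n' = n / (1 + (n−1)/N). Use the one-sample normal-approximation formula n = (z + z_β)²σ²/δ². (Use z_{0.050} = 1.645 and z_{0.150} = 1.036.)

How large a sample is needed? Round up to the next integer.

n = 30

n = (z_{α/2} + z_β)² · σ² / δ²
  = (1.645 + 1.036)² · 12² / 5.8²
  = 7.1878 · 144 / 33.64
  = 30.77
Finite-population correction (N = 526): 30.77 / (1 + (30.77 − 1)/526) = 29.12.
Round up → n = 30.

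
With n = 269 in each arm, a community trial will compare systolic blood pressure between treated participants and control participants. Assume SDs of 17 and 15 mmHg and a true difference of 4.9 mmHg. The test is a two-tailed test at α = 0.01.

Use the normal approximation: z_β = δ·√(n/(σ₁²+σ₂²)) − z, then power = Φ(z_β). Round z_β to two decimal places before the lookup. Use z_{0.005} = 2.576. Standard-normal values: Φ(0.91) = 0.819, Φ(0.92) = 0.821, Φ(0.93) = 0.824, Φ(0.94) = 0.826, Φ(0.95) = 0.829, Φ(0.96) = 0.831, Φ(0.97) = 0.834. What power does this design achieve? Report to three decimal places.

Power ≈ 0.834

z_β = δ·√(n/(σ₁²+σ₂²)) − z_{α/2}
    = 4.9 · √(269/514) − 2.576
    = 4.9 · 0.72343 − 2.576
    = 3.5448 − 2.576 = 0.9688 → 0.97
Power = Φ(0.97) = 0.834.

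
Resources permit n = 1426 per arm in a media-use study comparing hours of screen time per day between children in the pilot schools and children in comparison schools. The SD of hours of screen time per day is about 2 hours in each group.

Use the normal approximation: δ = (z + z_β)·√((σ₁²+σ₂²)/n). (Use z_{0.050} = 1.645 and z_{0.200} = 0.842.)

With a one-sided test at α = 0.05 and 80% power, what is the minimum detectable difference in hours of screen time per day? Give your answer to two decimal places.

δ = (z_α + z_β) · √((σ₁²+σ₂²)/n)
  = (1.645 + 0.842) · √(8/1426)
  = 2.487 · √0.00561
  = 2.487 · 0.0749
  = 0.1863

Minimum detectable difference ≈ 0.19 hours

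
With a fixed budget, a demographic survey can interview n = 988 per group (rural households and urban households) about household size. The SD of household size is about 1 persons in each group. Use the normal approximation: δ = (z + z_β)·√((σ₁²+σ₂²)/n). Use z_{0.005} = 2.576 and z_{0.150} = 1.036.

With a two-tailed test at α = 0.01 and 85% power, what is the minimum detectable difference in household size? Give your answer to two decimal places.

Minimum detectable difference ≈ 0.16 persons

δ = (z_{α/2} + z_β) · √((σ₁²+σ₂²)/n)
  = (2.576 + 1.036) · √(2/988)
  = 3.612 · √0.00202
  = 3.612 · 0.0450
  = 0.1625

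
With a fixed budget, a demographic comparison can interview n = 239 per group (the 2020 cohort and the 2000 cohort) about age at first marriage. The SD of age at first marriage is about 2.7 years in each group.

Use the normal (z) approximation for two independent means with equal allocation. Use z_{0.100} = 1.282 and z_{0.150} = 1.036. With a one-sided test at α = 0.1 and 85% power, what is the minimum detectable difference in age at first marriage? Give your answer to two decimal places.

Minimum detectable difference ≈ 0.57 years

δ = (z_α + z_β) · √((σ₁²+σ₂²)/n)
  = (1.282 + 1.036) · √(14.58/239)
  = 2.318 · √0.061
  = 2.318 · 0.2470
  = 0.5725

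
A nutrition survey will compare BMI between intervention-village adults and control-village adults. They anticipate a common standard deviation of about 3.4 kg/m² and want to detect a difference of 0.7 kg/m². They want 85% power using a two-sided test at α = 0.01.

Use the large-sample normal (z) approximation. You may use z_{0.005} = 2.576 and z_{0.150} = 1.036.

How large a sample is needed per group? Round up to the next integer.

n = 616 per group

n = (z_{α/2} + z_β)² · (σ₁² + σ₂²) / δ²
  = (2.576 + 1.036)² · (2·3.4² = 23.12) / 0.7²
  = 13.0465 · 23.12 / 0.49
  = 615.58
Round up → n = 616 per group.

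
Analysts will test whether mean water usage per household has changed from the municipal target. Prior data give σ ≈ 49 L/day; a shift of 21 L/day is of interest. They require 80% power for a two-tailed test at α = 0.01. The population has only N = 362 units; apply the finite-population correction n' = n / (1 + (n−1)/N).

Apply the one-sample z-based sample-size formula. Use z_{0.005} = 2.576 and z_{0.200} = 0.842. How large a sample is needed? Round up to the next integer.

n = 55

n = (z_{α/2} + z_β)² · σ² / δ²
  = (2.576 + 0.842)² · 49² / 21²
  = 11.6827 · 2401 / 441
  = 63.61
Finite-population correction (N = 362): 63.61 / (1 + (63.61 − 1)/362) = 54.23.
Round up → n = 55.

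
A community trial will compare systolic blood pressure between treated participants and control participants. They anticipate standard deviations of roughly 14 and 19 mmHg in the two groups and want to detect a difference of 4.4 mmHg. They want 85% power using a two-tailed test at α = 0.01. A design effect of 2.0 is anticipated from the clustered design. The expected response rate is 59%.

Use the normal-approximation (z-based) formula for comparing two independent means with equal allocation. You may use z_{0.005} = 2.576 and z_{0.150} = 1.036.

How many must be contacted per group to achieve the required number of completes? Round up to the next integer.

n = (z_{α/2} + z_β)² · (σ₁² + σ₂²) / δ²
  = (2.576 + 1.036)² · (14² + 19² = 557) / 4.4²
  = 13.0465 · 557 / 19.36
  = 375.36
Design effect: 2.0 × 375.36 = 750.72.
Adjust for 59% response: 750.72 / 0.59 = 1272.40.
Round up → n = 1273 per group.

n = 1273 per group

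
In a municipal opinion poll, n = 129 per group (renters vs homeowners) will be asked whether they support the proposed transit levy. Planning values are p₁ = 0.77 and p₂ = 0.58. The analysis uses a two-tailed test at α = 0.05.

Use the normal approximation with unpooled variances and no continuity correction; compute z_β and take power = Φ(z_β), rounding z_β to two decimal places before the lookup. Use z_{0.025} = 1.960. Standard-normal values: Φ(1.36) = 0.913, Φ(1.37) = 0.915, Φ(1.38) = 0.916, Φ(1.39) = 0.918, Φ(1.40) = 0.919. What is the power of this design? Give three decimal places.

Power ≈ 0.915

z_β = |p₁−p₂|·√(n/[p₁q₁+p₂q₂]) − z_{α/2}
    = 0.19 · √(129/0.4207) − 1.960
    = 0.19 · 17.5109 − 1.960
    = 3.3271 − 1.960 = 1.3671 → 1.37
Power = Φ(1.37) = 0.915.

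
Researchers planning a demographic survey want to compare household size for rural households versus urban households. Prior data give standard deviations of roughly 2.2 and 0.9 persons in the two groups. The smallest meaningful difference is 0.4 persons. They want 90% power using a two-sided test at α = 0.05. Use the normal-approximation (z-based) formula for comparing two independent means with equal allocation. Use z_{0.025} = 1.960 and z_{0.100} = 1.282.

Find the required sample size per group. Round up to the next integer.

n = (z_{α/2} + z_β)² · (σ₁² + σ₂²) / δ²
  = (1.960 + 1.282)² · (2.2² + 0.9² = 5.65) / 0.4²
  = 10.5106 · 5.65 / 0.16
  = 371.15
Round up → n = 372 per group.

n = 372 per group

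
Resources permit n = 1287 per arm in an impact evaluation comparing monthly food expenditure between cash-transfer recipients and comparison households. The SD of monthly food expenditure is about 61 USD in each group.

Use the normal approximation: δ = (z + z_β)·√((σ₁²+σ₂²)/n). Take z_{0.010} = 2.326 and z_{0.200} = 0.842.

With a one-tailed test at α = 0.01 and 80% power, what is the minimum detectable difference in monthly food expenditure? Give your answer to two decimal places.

δ = (z_α + z_β) · √((σ₁²+σ₂²)/n)
  = (2.326 + 0.842) · √(7442/1287)
  = 3.168 · √5.7824
  = 3.168 · 2.4047
  = 7.6180

Minimum detectable difference ≈ 7.62 USD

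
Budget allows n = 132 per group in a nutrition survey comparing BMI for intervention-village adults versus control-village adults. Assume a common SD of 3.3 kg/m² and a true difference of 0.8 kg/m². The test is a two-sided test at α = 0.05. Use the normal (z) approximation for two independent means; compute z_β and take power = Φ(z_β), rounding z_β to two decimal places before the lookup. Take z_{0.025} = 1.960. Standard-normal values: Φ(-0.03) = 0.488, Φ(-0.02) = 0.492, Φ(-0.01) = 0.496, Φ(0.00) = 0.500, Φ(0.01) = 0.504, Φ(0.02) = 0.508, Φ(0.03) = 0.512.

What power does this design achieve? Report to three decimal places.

z_β = δ·√(n/(σ₁²+σ₂²)) − z_{α/2}
    = 0.8 · √(132/21.78) − 1.960
    = 0.8 · 2.46183 − 1.960
    = 1.9695 − 1.960 = 0.0095 → 0.01
Power = Φ(0.01) = 0.504.

Power ≈ 0.504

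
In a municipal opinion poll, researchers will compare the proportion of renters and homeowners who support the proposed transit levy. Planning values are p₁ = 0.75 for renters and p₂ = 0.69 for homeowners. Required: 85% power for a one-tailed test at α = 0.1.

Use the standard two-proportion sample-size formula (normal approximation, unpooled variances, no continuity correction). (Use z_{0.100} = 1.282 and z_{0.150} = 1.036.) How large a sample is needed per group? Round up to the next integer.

n = (z_α + z_β)² · [p₁(1−p₁) + p₂(1−p₂)] / (p₁ − p₂)²
  = (1.282 + 1.036)² · (0.75·0.25 + 0.69·0.31) / (0.06)²
  = (2.318)² · (0.1875 + 0.2139) / 0.0036
  = 5.3731 · 0.4014 / 0.0036
  = 599.10
Round up → n = 600 per group.

n = 600 per group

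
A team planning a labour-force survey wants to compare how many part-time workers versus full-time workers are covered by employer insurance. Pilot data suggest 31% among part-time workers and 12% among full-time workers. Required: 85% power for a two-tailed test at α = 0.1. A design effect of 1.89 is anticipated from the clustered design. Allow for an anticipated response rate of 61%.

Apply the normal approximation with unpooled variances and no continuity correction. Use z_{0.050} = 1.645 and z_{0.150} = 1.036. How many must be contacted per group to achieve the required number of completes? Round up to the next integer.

n = 198 per group

n = (z_{α/2} + z_β)² · [p₁(1−p₁) + p₂(1−p₂)] / (p₁ − p₂)²
  = (1.645 + 1.036)² · (0.31·0.69 + 0.12·0.88) / (0.19)²
  = (2.681)² · (0.2139 + 0.1056) / 0.0361
  = 7.1878 · 0.3195 / 0.0361
  = 63.61
Design effect: 1.89 × 63.61 = 120.23.
Adjust for 61% response: 120.23 / 0.61 = 197.10.
Round up → n = 198 per group.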